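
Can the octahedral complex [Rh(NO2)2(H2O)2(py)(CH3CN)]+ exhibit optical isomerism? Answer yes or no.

An octahedron has six vertices in three trans pairs; every non-trans pair is cis.
The distinct arrangements are (6 in all): NO2 cis, H2O cis (3 arrangements, 2 chiral); NO2 trans, H2O cis; NO2 cis, H2O trans; NO2 trans, H2O trans.
Of these, 2 lack any improper symmetry element and so occur as enantiomeric pairs, giving 6 + 2 = 8 stereoisomers in total.

yes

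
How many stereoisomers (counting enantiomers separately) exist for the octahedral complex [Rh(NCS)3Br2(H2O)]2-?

3

There are 3 geometric isomers: NCS mer, Br trans; NCS mer, Br cis; NCS fac, Br cis.
Each arrangement has an internal mirror plane or centre of symmetry, so none is chiral.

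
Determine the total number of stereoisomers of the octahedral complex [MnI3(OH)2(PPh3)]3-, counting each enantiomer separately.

The six octahedral sites form three mutually perpendicular trans pairs.
The distinct arrangements are (3 in all): I mer, OH cis; I mer, OH trans; I fac, OH cis.
Each arrangement has an internal mirror plane or centre of symmetry, so none is chiral.

3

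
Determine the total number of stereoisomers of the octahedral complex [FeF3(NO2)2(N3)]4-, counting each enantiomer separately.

In an octahedral complex each vertex has one trans partner and four cis neighbours.
Systematic placement gives 3 geometric isomers: F mer, NO2 trans; F mer, NO2 cis; F fac, NO2 cis.
Each arrangement has an internal mirror plane or centre of symmetry, so none is chiral.

3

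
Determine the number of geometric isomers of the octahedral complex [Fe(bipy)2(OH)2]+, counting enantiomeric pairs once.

The six octahedral sites form three mutually perpendicular trans pairs.
Each bipy is bidentate and must span two cis positions.
The distinct arrangements are (2 in all): OH trans; OH cis (chiral).

2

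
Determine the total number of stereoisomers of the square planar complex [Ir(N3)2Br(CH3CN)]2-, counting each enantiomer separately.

A square has two trans pairs of vertices; adjacent vertices are cis.
There are 2 geometric isomers: N3 cis; N3 trans.
Each arrangement has an internal mirror plane or centre of symmetry, so none is chiral.

2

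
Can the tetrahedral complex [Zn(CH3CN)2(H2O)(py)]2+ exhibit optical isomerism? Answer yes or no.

All four vertices of a tetrahedron are equivalent and mutually adjacent, so cis/trans isomerism cannot arise.
Only one geometric arrangement is possible.

no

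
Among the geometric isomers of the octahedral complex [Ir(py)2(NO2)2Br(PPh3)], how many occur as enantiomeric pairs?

2

An octahedron has six vertices in three trans pairs; every non-trans pair is cis.
Working through the distinct placements yields 6 geometric isomers: py trans, NO2 cis; py cis, NO2 cis (3 arrangements, 2 chiral); py trans, NO2 trans; py cis, NO2 trans.
Of these, 2 lack any improper symmetry element and so occur as enantiomeric pairs, giving 6 + 2 = 8 stereoisomers in total.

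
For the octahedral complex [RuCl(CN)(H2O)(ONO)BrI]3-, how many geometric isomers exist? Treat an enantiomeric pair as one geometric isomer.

Placing the ligands in turn and identifying arrangements related by rotation or reflection leaves 15 distinct geometric isomers.

15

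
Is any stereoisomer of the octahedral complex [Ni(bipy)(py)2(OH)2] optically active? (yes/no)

yes

In an octahedral complex each vertex has one trans partner and four cis neighbours.
Each bipy is bidentate and must span two cis positions.
Systematic placement gives 3 geometric isomers: py cis, OH trans; py trans, OH cis; py cis, OH cis (chiral).
One of these lacks any improper symmetry element and so occurs as an enantiomeric pair, giving 3 + 1 = 4 stereoisomers in total.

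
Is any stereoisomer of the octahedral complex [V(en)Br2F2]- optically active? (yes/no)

yes

In an octahedral complex each vertex has one trans partner and four cis neighbours.
Each en is bidentate and must span two cis positions.
There are 3 geometric isomers: Br trans, F cis; Br cis, F cis (chiral); Br cis, F trans.
One of these lacks any improper symmetry element and so occurs as an enantiomeric pair, giving 3 + 1 = 4 stereoisomers in total.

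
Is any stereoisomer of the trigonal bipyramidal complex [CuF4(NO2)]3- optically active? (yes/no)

no

The distinct arrangements are (2 in all): NO2 equatorial; NO2 axial.
Each arrangement has an internal mirror plane or centre of symmetry, so none is chiral.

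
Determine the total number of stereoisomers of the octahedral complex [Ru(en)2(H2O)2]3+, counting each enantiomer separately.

3

In an octahedral complex each vertex has one trans partner and four cis neighbours.
Each en is bidentate and must span two cis positions.
The distinct arrangements are (2 in all): H2O trans; H2O cis (chiral).
One of these lacks any improper symmetry element and so occurs as an enantiomeric pair, giving 2 + 1 = 3 stereoisomers in total.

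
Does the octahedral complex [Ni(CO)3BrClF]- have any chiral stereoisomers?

The six octahedral sites form three mutually perpendicular trans pairs.
Working through the distinct placements yields 4 geometric isomers: CO mer (3 arrangements); CO fac (chiral).
One of these lacks any improper symmetry element and so occurs as an enantiomeric pair, giving 4 + 1 = 5 stereoisomers in total.

yes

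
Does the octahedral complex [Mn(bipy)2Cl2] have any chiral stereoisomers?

yes

The six octahedral sites form three mutually perpendicular trans pairs.
Each bipy is bidentate and must span two cis positions.
Working through the distinct placements yields 2 geometric isomers: Cl trans; Cl cis (chiral).
One of these lacks any improper symmetry element and so occurs as an enantiomeric pair, giving 2 + 1 = 3 stereoisomers in total.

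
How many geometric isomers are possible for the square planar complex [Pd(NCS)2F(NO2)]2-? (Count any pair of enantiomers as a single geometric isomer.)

Working through the distinct placements yields 2 geometric isomers: NCS cis; NCS trans.

2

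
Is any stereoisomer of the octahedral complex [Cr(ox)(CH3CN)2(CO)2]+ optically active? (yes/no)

Each ox is bidentate and must span two cis positions.
Systematic placement gives 3 geometric isomers: CH3CN trans, CO cis; CH3CN cis, CO cis (chiral); CH3CN cis, CO trans.
One of these lacks any improper symmetry element and so occurs as an enantiomeric pair, giving 3 + 1 = 4 stereoisomers in total.

yes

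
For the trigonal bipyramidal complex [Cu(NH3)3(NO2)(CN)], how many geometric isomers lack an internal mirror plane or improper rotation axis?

The distinct arrangements are (4 in all): NO2 equatorial, CN axial; NO2 axial, CN axial; NO2 equatorial, CN equatorial; NO2 axial, CN equatorial.
Each arrangement has an internal mirror plane or centre of symmetry, so none is chiral.

0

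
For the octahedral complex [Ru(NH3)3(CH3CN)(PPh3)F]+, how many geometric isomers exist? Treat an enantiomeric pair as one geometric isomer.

The six octahedral sites form three mutually perpendicular trans pairs.
Systematic placement gives 4 geometric isomers: NH3 mer (3 arrangements); NH3 fac (chiral).

4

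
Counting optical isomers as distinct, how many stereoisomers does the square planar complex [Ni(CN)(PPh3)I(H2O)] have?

3

In a square planar complex each vertex has one trans partner and two cis neighbours.
Systematic placement gives 3 geometric isomers: (CN/I trans, H2O/PPh3 trans); (CN/PPh3 trans, H2O/I trans); (CN/H2O trans, I/PPh3 trans).
Each arrangement has an internal mirror plane or centre of symmetry, so none is chiral.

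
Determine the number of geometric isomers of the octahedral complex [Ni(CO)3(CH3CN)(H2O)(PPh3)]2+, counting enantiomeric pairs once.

In an octahedral complex each vertex has one trans partner and four cis neighbours.
The distinct arrangements are (4 in all): CO mer (3 arrangements); CO fac (chiral).

4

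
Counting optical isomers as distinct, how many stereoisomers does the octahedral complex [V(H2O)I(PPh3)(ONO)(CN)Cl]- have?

The six octahedral sites form three mutually perpendicular trans pairs.
Placing the ligands in turn and identifying arrangements related by rotation or reflection leaves 15 distinct geometric isomers.
Of these, 15 lack any improper symmetry element and so occur as enantiomeric pairs, giving 15 + 15 = 30 stereoisomers in total.

30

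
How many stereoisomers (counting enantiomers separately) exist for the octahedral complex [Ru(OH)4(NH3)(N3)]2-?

2

In an octahedral complex each vertex has one trans partner and four cis neighbours.
The distinct arrangements are (2 in all): NH3 and N3 mutually trans; NH3 and N3 mutually cis.
Each arrangement has an internal mirror plane or centre of symmetry, so none is chiral.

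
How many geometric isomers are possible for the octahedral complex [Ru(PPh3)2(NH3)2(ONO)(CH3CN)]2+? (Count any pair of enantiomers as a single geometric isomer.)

6

The six octahedral sites form three mutually perpendicular trans pairs.
The distinct arrangements are (6 in all): PPh3 trans, NH3 cis; PPh3 cis, NH3 cis (3 arrangements, 2 chiral); PPh3 trans, NH3 trans; PPh3 cis, NH3 trans.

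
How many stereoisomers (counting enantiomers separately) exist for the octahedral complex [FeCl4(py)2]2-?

2

An octahedron has six vertices in three trans pairs; every non-trans pair is cis.
The distinct arrangements are (2 in all): py trans; py cis.
Each arrangement has an internal mirror plane or centre of symmetry, so none is chiral.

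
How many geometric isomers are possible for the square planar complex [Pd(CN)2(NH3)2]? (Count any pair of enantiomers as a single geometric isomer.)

Working through the distinct placements yields 2 geometric isomers: CN cis; CN trans.

2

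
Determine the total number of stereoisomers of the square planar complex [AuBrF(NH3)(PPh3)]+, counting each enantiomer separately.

Systematic placement gives 3 geometric isomers: (Br/NH3 trans, F/PPh3 trans); (Br/PPh3 trans, F/NH3 trans); (Br/F trans, NH3/PPh3 trans).
Each arrangement has an internal mirror plane or centre of symmetry, so none is chiral.

3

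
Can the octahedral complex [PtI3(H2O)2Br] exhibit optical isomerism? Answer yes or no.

no

Systematic placement gives 3 geometric isomers: I mer, H2O cis; I mer, H2O trans; I fac, H2O cis.
Each arrangement has an internal mirror plane or centre of symmetry, so none is chiral.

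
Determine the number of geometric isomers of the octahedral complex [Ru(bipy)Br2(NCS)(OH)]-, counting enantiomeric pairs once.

Each bipy is bidentate and must span two cis positions.
Systematic placement gives 4 geometric isomers: Br trans; Br cis (3 arrangements, 2 chiral).

4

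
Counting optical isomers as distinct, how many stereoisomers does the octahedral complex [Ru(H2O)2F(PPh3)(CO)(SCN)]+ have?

15

The six octahedral sites form three mutually perpendicular trans pairs.
Exhaustive case analysis gives 9 geometric isomers.
Of these, 6 lack any improper symmetry element and so occur as enantiomeric pairs, giving 9 + 6 = 15 stereoisomers in total.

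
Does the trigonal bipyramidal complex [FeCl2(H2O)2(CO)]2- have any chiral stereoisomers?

In a trigonal bipyramid the two axial positions differ from the three equatorial ones.
Placing the ligands in turn and identifying arrangements related by rotation or reflection leaves 5 distinct geometric isomers.
One of these lacks any improper symmetry element and so occurs as an enantiomeric pair, giving 5 + 1 = 6 stereoisomers in total.

yes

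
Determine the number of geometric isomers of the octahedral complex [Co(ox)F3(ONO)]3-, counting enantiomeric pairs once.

The six octahedral sites form three mutually perpendicular trans pairs.
Each ox is bidentate and must span two cis positions.
Systematic placement gives 2 geometric isomers: F mer; F fac.

2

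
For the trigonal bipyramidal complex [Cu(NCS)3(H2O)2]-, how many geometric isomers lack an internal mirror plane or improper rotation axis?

A trigonal bipyramid has two axial and three equatorial sites, which are chemically inequivalent.
There are 3 geometric isomers: H2O both axial; H2O one axial, one equatorial; H2O both equatorial.
Each arrangement has an internal mirror plane or centre of symmetry, so none is chiral.

0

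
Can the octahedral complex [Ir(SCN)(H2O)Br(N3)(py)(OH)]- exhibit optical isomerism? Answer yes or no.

yes

In an octahedral complex each vertex has one trans partner and four cis neighbours.
Exhaustive case analysis gives 15 geometric isomers.
Of these, 15 lack any improper symmetry element and so occur as enantiomeric pairs, giving 15 + 15 = 30 stereoisomers in total.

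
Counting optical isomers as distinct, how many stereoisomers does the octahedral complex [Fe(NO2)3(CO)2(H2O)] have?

3

In an octahedral complex each vertex has one trans partner and four cis neighbours.
Working through the distinct placements yields 3 geometric isomers: NO2 mer, CO trans; NO2 mer, CO cis; NO2 fac, CO cis.
Each arrangement has an internal mirror plane or centre of symmetry, so none is chiral.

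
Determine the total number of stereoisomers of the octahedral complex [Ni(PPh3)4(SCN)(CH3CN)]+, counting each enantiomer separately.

The six octahedral sites form three mutually perpendicular trans pairs.
The distinct arrangements are (2 in all): SCN and CH3CN mutually cis; SCN and CH3CN mutually trans.
Each arrangement has an internal mirror plane or centre of symmetry, so none is chiral.

2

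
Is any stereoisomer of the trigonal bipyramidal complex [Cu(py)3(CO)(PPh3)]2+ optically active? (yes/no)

no

The distinct arrangements are (4 in all): CO axial, PPh3 axial; CO axial, PPh3 equatorial; CO equatorial, PPh3 axial; CO equatorial, PPh3 equatorial.
Each arrangement has an internal mirror plane or centre of symmetry, so none is chiral.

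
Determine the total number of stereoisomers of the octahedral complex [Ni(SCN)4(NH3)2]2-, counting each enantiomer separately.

2

An octahedron has six vertices in three trans pairs; every non-trans pair is cis.
Systematic placement gives 2 geometric isomers: NH3 trans; NH3 cis.
Each arrangement has an internal mirror plane or centre of symmetry, so none is chiral.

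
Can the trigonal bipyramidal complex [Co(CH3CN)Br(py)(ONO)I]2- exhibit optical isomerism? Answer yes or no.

yes

A trigonal bipyramid has two axial and three equatorial sites, which are chemically inequivalent.
Systematic enumeration (placing each ligand type in turn and discarding arrangements equivalent by rotation or reflection) gives 10 geometric isomers.
Of these, 10 lack any improper symmetry element and so occur as enantiomeric pairs, giving 10 + 10 = 20 stereoisomers in total.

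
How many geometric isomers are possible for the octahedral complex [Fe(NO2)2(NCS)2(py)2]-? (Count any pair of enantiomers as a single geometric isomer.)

5

Working through the distinct placements yields 5 geometric isomers: NO2 trans, NCS trans, py trans; NO2 cis, NCS trans, py cis; NO2 cis, NCS cis, py trans; NO2 cis, NCS cis, py cis (chiral); NO2 trans, NCS cis, py cis.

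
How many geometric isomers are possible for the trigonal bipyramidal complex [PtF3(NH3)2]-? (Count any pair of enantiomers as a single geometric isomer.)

Working through the distinct placements yields 3 geometric isomers: NH3 both equatorial; NH3 one axial, one equatorial; NH3 both axial.

3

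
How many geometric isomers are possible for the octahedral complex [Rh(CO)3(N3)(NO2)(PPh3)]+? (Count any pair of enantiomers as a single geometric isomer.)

4

An octahedron has six vertices in three trans pairs; every non-trans pair is cis.
There are 4 geometric isomers: CO mer (3 arrangements); CO fac (chiral).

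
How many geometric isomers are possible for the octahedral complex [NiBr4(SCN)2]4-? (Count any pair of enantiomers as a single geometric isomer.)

2

In an octahedral complex each vertex has one trans partner and four cis neighbours.
Working through the distinct placements yields 2 geometric isomers: SCN trans; SCN cis.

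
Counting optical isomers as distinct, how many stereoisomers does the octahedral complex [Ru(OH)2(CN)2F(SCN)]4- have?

8

In an octahedral complex each vertex has one trans partner and four cis neighbours.
There are 6 geometric isomers: OH cis, CN trans; OH trans, CN trans; OH cis, CN cis (3 arrangements, 2 chiral); OH trans, CN cis.
Of these, 2 lack any improper symmetry element and so occur as enantiomeric pairs, giving 6 + 2 = 8 stereoisomers in total.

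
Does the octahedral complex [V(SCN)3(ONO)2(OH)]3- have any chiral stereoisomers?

no

There are 3 geometric isomers: SCN mer, ONO cis; SCN mer, ONO trans; SCN fac, ONO cis.
Each arrangement has an internal mirror plane or centre of symmetry, so none is chiral.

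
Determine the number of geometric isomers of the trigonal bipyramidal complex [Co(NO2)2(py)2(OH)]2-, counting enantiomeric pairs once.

5

A trigonal bipyramid has two axial and three equatorial sites, which are chemically inequivalent.
Placing the ligands in turn and identifying arrangements related by rotation or reflection leaves 5 distinct geometric isomers.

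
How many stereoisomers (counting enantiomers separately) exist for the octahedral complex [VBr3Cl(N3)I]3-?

In an octahedral complex each vertex has one trans partner and four cis neighbours.
There are 4 geometric isomers: Br mer (3 arrangements); Br fac (chiral).
One of these lacks any improper symmetry element and so occurs as an enantiomeric pair, giving 4 + 1 = 5 stereoisomers in total.

5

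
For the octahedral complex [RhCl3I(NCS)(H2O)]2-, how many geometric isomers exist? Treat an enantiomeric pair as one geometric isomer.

The distinct arrangements are (4 in all): Cl mer (3 arrangements); Cl fac (chiral).

4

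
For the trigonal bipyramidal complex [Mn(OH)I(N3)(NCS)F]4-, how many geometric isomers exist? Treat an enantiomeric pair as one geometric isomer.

Exhaustive case analysis gives 10 geometric isomers.

10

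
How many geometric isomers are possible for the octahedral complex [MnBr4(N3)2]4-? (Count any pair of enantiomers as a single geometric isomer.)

2

The six octahedral sites form three mutually perpendicular trans pairs.
The distinct arrangements are (2 in all): N3 trans; N3 cis.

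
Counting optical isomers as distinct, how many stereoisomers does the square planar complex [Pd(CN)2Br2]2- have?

In a square planar complex each vertex has one trans partner and two cis neighbours.
Systematic placement gives 2 geometric isomers: CN cis; CN trans.
Each arrangement has an internal mirror plane or centre of symmetry, so none is chiral.

2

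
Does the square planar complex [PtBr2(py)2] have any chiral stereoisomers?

no

In a square planar complex each vertex has one trans partner and two cis neighbours.
Systematic placement gives 2 geometric isomers: Br cis; Br trans.
Each arrangement has an internal mirror plane or centre of symmetry, so none is chiral.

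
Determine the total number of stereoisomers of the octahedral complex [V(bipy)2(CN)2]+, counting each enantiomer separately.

3

In an octahedral complex each vertex has one trans partner and four cis neighbours.
Each bipy is bidentate and must span two cis positions.
The distinct arrangements are (2 in all): CN trans; CN cis (chiral).
One of these lacks any improper symmetry element and so occurs as an enantiomeric pair, giving 2 + 1 = 3 stereoisomers in total.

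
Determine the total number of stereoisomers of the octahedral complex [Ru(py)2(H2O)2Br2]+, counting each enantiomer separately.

In an octahedral complex each vertex has one trans partner and four cis neighbours.
The distinct arrangements are (5 in all): py trans, H2O trans, Br trans; py cis, H2O cis, Br trans; py trans, H2O cis, Br cis; py cis, H2O cis, Br cis (chiral); py cis, H2O trans, Br cis.
One of these lacks any improper symmetry element and so occurs as an enantiomeric pair, giving 5 + 1 = 6 stereoisomers in total.

6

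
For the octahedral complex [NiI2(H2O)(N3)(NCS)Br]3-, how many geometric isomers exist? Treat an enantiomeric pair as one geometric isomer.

9

The six octahedral sites form three mutually perpendicular trans pairs.
Exhaustive case analysis gives 9 geometric isomers.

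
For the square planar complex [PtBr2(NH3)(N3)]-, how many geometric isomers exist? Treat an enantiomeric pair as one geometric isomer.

2

In a square planar complex each vertex has one trans partner and two cis neighbours.
The distinct arrangements are (2 in all): Br cis; Br trans.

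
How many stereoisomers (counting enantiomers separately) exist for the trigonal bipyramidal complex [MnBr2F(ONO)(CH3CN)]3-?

10

A trigonal bipyramid has two axial and three equatorial sites, which are chemically inequivalent.
Systematic enumeration (placing each ligand type in turn and discarding arrangements equivalent by rotation or reflection) gives 7 geometric isomers.
Of these, 3 lack any improper symmetry element and so occur as enantiomeric pairs, giving 7 + 3 = 10 stereoisomers in total.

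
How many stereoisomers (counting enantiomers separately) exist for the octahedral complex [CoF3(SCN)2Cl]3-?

3

The six octahedral sites form three mutually perpendicular trans pairs.
Systematic placement gives 3 geometric isomers: F mer, SCN trans; F fac, SCN cis; F mer, SCN cis.
Each arrangement has an internal mirror plane or centre of symmetry, so none is chiral.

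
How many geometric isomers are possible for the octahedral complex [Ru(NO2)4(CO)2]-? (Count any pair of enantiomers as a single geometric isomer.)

2

The six octahedral sites form three mutually perpendicular trans pairs.
The distinct arrangements are (2 in all): CO trans; CO cis.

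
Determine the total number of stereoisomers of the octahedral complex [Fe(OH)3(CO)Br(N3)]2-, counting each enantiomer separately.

An octahedron has six vertices in three trans pairs; every non-trans pair is cis.
Systematic placement gives 4 geometric isomers: OH mer (3 arrangements); OH fac (chiral).
One of these lacks any improper symmetry element and so occurs as an enantiomeric pair, giving 4 + 1 = 5 stereoisomers in total.

5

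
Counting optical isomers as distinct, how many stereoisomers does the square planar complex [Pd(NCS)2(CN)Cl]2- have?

There are 2 geometric isomers: NCS cis; NCS trans.
Each arrangement has an internal mirror plane or centre of symmetry, so none is chiral.

2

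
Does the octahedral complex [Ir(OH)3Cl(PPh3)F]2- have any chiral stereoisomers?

yes

An octahedron has six vertices in three trans pairs; every non-trans pair is cis.
Systematic placement gives 4 geometric isomers: OH mer (3 arrangements); OH fac (chiral).
One of these lacks any improper symmetry element and so occurs as an enantiomeric pair, giving 4 + 1 = 5 stereoisomers in total.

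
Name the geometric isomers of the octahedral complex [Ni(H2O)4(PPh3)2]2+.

There are 2 geometric isomers: PPh3 trans; PPh3 cis.

cis and trans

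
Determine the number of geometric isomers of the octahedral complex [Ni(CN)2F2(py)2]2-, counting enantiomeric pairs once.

In an octahedral complex each vertex has one trans partner and four cis neighbours.
There are 5 geometric isomers: CN trans, F trans, py trans; CN trans, F cis, py cis; CN cis, F cis, py trans; CN cis, F cis, py cis (chiral); CN cis, F trans, py cis.

5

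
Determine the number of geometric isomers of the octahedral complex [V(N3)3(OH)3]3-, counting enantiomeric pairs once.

An octahedron has six vertices in three trans pairs; every non-trans pair is cis.
The distinct arrangements are (2 in all): N3 mer; N3 fac.

2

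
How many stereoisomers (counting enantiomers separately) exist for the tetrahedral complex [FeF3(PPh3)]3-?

In a tetrahedral complex all four positions are equivalent and every pair of ligands is adjacent — there is no cis/trans distinction.
Only one geometric arrangement is possible.

1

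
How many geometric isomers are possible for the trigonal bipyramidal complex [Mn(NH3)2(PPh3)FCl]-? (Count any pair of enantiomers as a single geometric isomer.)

A trigonal bipyramid has two axial and three equatorial sites, which are chemically inequivalent.
Exhaustive case analysis gives 7 geometric isomers.

7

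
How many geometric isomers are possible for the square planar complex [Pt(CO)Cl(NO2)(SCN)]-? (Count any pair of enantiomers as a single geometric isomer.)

In a square planar complex each vertex has one trans partner and two cis neighbours.
Systematic placement gives 3 geometric isomers: (CO/NO2 trans, Cl/SCN trans); (CO/SCN trans, Cl/NO2 trans); (CO/Cl trans, NO2/SCN trans).

3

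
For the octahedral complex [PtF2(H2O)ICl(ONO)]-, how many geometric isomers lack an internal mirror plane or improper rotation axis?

6

An octahedron has six vertices in three trans pairs; every non-trans pair is cis.
Exhaustive case analysis gives 9 geometric isomers.
Of these, 6 lack any improper symmetry element and so occur as enantiomeric pairs, giving 9 + 6 = 15 stereoisomers in total.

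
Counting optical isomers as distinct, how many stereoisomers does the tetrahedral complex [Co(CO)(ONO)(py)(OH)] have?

2

In a tetrahedral complex all four positions are equivalent and every pair of ligands is adjacent — there is no cis/trans distinction.
Only one geometric arrangement is possible; it has no improper symmetry element, so it exists as a pair of enantiomers (2 stereoisomers).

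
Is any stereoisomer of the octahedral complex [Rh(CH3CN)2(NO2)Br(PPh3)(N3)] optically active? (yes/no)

yes

Systematic enumeration (placing each ligand type in turn and discarding arrangements equivalent by rotation or reflection) gives 9 geometric isomers.
Of these, 6 lack any improper symmetry element and so occur as enantiomeric pairs, giving 9 + 6 = 15 stereoisomers in total.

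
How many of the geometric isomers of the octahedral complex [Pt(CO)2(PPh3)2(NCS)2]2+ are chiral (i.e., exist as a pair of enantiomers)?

In an octahedral complex each vertex has one trans partner and four cis neighbours.
Systematic placement gives 5 geometric isomers: CO trans, PPh3 trans, NCS trans; CO trans, PPh3 cis, NCS cis; CO cis, PPh3 trans, NCS cis; CO cis, PPh3 cis, NCS cis (chiral); CO cis, PPh3 cis, NCS trans.
One of these lacks any improper symmetry element and so occurs as an enantiomeric pair, giving 5 + 1 = 6 stereoisomers in total.

1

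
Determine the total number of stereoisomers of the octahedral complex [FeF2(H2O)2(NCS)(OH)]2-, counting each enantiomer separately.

8

Systematic placement gives 6 geometric isomers: F trans, H2O trans; F trans, H2O cis; F cis, H2O cis (3 arrangements, 2 chiral); F cis, H2O trans.
Of these, 2 lack any improper symmetry element and so occur as enantiomeric pairs, giving 6 + 2 = 8 stereoisomers in total.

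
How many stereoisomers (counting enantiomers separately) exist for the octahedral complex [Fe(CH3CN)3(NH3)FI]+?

An octahedron has six vertices in three trans pairs; every non-trans pair is cis.
Systematic placement gives 4 geometric isomers: CH3CN mer (3 arrangements); CH3CN fac (chiral).
One of these lacks any improper symmetry element and so occurs as an enantiomeric pair, giving 4 + 1 = 5 stereoisomers in total.

5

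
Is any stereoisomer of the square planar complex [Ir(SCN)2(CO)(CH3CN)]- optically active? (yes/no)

The distinct arrangements are (2 in all): SCN cis; SCN trans.
Each arrangement has an internal mirror plane or centre of symmetry, so none is chiral.

no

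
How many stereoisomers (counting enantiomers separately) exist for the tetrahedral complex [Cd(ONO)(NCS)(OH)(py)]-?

2

All four vertices of a tetrahedron are equivalent and mutually adjacent, so cis/trans isomerism cannot arise.
Only one geometric arrangement is possible; it has no improper symmetry element, so it exists as a pair of enantiomers (2 stereoisomers).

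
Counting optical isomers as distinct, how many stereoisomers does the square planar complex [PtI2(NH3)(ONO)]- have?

2

A square has two trans pairs of vertices; adjacent vertices are cis.
The distinct arrangements are (2 in all): I cis; I trans.
Each arrangement has an internal mirror plane or centre of symmetry, so none is chiral.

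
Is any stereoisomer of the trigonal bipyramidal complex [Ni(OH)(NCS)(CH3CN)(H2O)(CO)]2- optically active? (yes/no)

In a trigonal bipyramid the two axial positions differ from the three equatorial ones.
Systematic enumeration (placing each ligand type in turn and discarding arrangements equivalent by rotation or reflection) gives 10 geometric isomers.
Of these, 10 lack any improper symmetry element and so occur as enantiomeric pairs, giving 10 + 10 = 20 stereoisomers in total.

yes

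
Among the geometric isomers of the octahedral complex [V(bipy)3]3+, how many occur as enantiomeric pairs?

In an octahedral complex each vertex has one trans partner and four cis neighbours.
Each bipy is bidentate and must span two cis positions.
Only one geometric arrangement is possible; it has no improper symmetry element, so it exists as a pair of enantiomers (2 stereoisomers).

1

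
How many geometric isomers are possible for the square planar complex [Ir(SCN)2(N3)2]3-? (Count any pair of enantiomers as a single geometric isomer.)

A square has two trans pairs of vertices; adjacent vertices are cis.
The distinct arrangements are (2 in all): SCN cis; SCN trans.

2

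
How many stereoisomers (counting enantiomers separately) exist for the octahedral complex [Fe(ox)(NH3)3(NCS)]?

2

In an octahedral complex each vertex has one trans partner and four cis neighbours.
Each ox is bidentate and must span two cis positions.
There are 2 geometric isomers: NH3 fac; NH3 mer.
Each arrangement has an internal mirror plane or centre of symmetry, so none is chiral.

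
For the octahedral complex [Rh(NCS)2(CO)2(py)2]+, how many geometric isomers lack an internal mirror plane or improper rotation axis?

An octahedron has six vertices in three trans pairs; every non-trans pair is cis.
The distinct arrangements are (5 in all): NCS trans, CO trans, py trans; NCS cis, CO trans, py cis; NCS cis, CO cis, py trans; NCS cis, CO cis, py cis (chiral); NCS trans, CO cis, py cis.
One of these lacks any improper symmetry element and so occurs as an enantiomeric pair, giving 5 + 1 = 6 stereoisomers in total.

1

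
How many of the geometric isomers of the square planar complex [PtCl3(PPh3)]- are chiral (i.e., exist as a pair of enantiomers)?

Only one geometric arrangement is possible.

0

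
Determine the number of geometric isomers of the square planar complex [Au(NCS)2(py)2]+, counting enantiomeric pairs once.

2

Working through the distinct placements yields 2 geometric isomers: NCS cis; NCS trans.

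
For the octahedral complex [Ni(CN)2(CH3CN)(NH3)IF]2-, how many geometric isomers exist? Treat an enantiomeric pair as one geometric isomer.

Exhaustive case analysis gives 9 geometric isomers.

9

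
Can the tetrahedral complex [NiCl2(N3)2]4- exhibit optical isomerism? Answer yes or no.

no

Only one geometric arrangement is possible.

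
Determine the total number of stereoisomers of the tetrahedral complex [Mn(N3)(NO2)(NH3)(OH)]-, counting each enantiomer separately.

2

All four vertices of a tetrahedron are equivalent and mutually adjacent, so cis/trans isomerism cannot arise.
Only one geometric arrangement is possible; it has no improper symmetry element, so it exists as a pair of enantiomers (2 stereoisomers).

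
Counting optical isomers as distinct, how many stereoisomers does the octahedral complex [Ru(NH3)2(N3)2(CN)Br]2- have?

In an octahedral complex each vertex has one trans partner and four cis neighbours.
Systematic placement gives 6 geometric isomers: NH3 trans, N3 trans; NH3 cis, N3 cis (3 arrangements, 2 chiral); NH3 trans, N3 cis; NH3 cis, N3 trans.
Of these, 2 lack any improper symmetry element and so occur as enantiomeric pairs, giving 6 + 2 = 8 stereoisomers in total.

8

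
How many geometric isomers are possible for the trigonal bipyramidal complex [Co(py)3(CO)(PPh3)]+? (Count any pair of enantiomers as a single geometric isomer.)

4

There are 4 geometric isomers: CO axial, PPh3 axial; CO axial, PPh3 equatorial; CO equatorial, PPh3 axial; CO equatorial, PPh3 equatorial.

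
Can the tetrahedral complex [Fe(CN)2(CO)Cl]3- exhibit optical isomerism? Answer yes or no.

no

In a tetrahedral complex all four positions are equivalent and every pair of ligands is adjacent — there is no cis/trans distinction.
Only one geometric arrangement is possible.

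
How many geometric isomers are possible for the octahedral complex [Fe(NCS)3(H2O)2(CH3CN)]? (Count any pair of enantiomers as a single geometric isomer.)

There are 3 geometric isomers: NCS mer, H2O cis; NCS mer, H2O trans; NCS fac, H2O cis.

3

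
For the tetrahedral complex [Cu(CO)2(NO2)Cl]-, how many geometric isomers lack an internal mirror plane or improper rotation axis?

In a tetrahedral complex all four positions are equivalent and every pair of ligands is adjacent — there is no cis/trans distinction.
Only one geometric arrangement is possible.

0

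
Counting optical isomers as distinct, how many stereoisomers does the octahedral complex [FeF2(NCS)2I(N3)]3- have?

In an octahedral complex each vertex has one trans partner and four cis neighbours.
The distinct arrangements are (6 in all): F trans, NCS trans; F trans, NCS cis; F cis, NCS trans; F cis, NCS cis (3 arrangements, 2 chiral).
Of these, 2 lack any improper symmetry element and so occur as enantiomeric pairs, giving 6 + 2 = 8 stereoisomers in total.

8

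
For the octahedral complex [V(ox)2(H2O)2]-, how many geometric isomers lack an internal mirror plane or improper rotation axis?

1

An octahedron has six vertices in three trans pairs; every non-trans pair is cis.
Each ox is bidentate and must span two cis positions.
The distinct arrangements are (2 in all): H2O trans; H2O cis (chiral).
One of these lacks any improper symmetry element and so occurs as an enantiomeric pair, giving 2 + 1 = 3 stereoisomers in total.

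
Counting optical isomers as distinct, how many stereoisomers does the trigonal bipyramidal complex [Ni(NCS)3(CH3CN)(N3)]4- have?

4

A trigonal bipyramid has two axial and three equatorial sites, which are chemically inequivalent.
Systematic placement gives 4 geometric isomers: CH3CN axial, N3 axial; CH3CN axial, N3 equatorial; CH3CN equatorial, N3 axial; CH3CN equatorial, N3 equatorial.
Each arrangement has an internal mirror plane or centre of symmetry, so none is chiral.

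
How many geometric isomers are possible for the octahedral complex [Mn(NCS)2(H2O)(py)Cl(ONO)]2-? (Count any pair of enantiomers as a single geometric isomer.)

9

Placing the ligands in turn and identifying arrangements related by rotation or reflection leaves 9 distinct geometric isomers.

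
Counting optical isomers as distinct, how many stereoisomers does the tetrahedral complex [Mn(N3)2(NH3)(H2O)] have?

1

In a tetrahedral complex all four positions are equivalent and every pair of ligands is adjacent — there is no cis/trans distinction.
Only one geometric arrangement is possible.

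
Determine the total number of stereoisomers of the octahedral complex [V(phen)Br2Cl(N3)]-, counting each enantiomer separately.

6

An octahedron has six vertices in three trans pairs; every non-trans pair is cis.
Each phen is bidentate and must span two cis positions.
Systematic placement gives 4 geometric isomers: Br trans; Br cis (3 arrangements, 2 chiral).
Of these, 2 lack any improper symmetry element and so occur as enantiomeric pairs, giving 4 + 2 = 6 stereoisomers in total.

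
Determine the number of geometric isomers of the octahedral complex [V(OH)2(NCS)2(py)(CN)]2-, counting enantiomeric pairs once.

6

In an octahedral complex each vertex has one trans partner and four cis neighbours.
Working through the distinct placements yields 6 geometric isomers: OH cis, NCS cis (3 arrangements, 2 chiral); OH trans, NCS cis; OH cis, NCS trans; OH trans, NCS trans.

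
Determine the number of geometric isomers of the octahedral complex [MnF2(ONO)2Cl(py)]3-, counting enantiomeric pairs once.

The distinct arrangements are (6 in all): F cis, ONO cis (3 arrangements, 2 chiral); F cis, ONO trans; F trans, ONO cis; F trans, ONO trans.

6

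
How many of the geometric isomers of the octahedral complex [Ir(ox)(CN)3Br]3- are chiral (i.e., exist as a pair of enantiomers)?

An octahedron has six vertices in three trans pairs; every non-trans pair is cis.
Each ox is bidentate and must span two cis positions.
There are 2 geometric isomers: CN fac; CN mer.
Each arrangement has an internal mirror plane or centre of symmetry, so none is chiral.

0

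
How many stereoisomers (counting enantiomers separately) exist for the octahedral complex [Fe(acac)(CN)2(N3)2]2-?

Each acac is bidentate and must span two cis positions.
There are 3 geometric isomers: CN trans, N3 cis; CN cis, N3 cis (chiral); CN cis, N3 trans.
One of these lacks any improper symmetry element and so occurs as an enantiomeric pair, giving 3 + 1 = 4 stereoisomers in total.

4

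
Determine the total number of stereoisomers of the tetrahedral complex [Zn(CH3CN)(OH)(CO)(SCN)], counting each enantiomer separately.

Only one geometric arrangement is possible; it has no improper symmetry element, so it exists as a pair of enantiomers (2 stereoisomers).

2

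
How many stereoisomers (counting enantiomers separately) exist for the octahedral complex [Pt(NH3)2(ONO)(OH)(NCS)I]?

15

Systematic enumeration (placing each ligand type in turn and discarding arrangements equivalent by rotation or reflection) gives 9 geometric isomers.
Of these, 6 lack any improper symmetry element and so occur as enantiomeric pairs, giving 9 + 6 = 15 stereoisomers in total.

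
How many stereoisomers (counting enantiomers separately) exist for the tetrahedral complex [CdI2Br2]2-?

1

Only one geometric arrangement is possible.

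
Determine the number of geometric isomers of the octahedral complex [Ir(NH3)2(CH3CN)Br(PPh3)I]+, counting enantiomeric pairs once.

In an octahedral complex each vertex has one trans partner and four cis neighbours.
Placing the ligands in turn and identifying arrangements related by rotation or reflection leaves 9 distinct geometric isomers.

9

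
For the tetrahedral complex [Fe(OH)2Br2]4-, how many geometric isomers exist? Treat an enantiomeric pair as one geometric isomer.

All four vertices of a tetrahedron are equivalent and mutually adjacent, so cis/trans isomerism cannot arise.
Only one geometric arrangement is possible.

1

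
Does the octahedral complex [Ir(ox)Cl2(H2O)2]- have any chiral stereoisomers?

yes

The six octahedral sites form three mutually perpendicular trans pairs.
Each ox is bidentate and must span two cis positions.
Working through the distinct placements yields 3 geometric isomers: Cl trans, H2O cis; Cl cis, H2O cis (chiral); Cl cis, H2O trans.
One of these lacks any improper symmetry element and so occurs as an enantiomeric pair, giving 3 + 1 = 4 stereoisomers in total.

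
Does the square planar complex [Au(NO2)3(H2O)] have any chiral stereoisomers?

A square has two trans pairs of vertices; adjacent vertices are cis.
Only one geometric arrangement is possible.

no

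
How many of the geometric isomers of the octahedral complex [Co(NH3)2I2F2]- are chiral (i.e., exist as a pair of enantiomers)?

In an octahedral complex each vertex has one trans partner and four cis neighbours.
There are 5 geometric isomers: NH3 trans, I trans, F trans; NH3 cis, I cis, F trans; NH3 trans, I cis, F cis; NH3 cis, I cis, F cis (chiral); NH3 cis, I trans, F cis.
One of these lacks any improper symmetry element and so occurs as an enantiomeric pair, giving 5 + 1 = 6 stereoisomers in total.

1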